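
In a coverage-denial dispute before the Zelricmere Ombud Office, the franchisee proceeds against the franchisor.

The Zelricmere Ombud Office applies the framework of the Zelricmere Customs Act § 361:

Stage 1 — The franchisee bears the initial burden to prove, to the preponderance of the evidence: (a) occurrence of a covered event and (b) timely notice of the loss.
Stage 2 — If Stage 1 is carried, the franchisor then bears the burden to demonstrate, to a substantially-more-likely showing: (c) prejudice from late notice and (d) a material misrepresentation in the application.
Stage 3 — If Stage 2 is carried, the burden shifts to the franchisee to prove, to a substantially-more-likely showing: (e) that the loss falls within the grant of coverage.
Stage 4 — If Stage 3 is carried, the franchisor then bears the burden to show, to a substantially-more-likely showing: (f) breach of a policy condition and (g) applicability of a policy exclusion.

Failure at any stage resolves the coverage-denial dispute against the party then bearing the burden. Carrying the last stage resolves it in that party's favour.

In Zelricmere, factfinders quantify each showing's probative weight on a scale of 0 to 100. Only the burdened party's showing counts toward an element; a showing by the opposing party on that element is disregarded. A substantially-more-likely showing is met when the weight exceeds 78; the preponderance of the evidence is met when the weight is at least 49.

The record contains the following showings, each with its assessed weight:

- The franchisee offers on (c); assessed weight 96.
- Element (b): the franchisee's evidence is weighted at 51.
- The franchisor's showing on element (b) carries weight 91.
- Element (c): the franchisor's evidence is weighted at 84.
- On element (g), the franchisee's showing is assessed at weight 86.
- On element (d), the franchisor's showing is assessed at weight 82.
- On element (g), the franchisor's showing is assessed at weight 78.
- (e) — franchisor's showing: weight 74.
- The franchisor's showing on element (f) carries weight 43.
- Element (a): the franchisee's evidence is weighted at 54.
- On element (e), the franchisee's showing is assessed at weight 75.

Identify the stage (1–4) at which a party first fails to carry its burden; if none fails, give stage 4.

stage 3

Stage 1 (franchisee, the preponderance of the evidence, weight is at least 49): (a) 54 ≥ 49 — meets; (b) 51 (franchisor's 91 disregarded) ≥ 49 — meets.
  Stage 1 is satisfied; the onus moves to the franchisor.
Stage 2 (franchisor, a substantially-more-likely showing, weight exceeds 78): (c) 84 (franchisee's 96 disregarded) > 78 — meets; (d) 82 > 78 — meets.
  Stage 2 is satisfied; the onus moves to the franchisee.
Stage 3 (franchisee, a substantially-more-likely showing, weight exceeds 78): (e) 75 (franchisor's 74 disregarded) ≤ 78 — fails.
  The franchisee does not carry Stage 3.
The franchisor prevails.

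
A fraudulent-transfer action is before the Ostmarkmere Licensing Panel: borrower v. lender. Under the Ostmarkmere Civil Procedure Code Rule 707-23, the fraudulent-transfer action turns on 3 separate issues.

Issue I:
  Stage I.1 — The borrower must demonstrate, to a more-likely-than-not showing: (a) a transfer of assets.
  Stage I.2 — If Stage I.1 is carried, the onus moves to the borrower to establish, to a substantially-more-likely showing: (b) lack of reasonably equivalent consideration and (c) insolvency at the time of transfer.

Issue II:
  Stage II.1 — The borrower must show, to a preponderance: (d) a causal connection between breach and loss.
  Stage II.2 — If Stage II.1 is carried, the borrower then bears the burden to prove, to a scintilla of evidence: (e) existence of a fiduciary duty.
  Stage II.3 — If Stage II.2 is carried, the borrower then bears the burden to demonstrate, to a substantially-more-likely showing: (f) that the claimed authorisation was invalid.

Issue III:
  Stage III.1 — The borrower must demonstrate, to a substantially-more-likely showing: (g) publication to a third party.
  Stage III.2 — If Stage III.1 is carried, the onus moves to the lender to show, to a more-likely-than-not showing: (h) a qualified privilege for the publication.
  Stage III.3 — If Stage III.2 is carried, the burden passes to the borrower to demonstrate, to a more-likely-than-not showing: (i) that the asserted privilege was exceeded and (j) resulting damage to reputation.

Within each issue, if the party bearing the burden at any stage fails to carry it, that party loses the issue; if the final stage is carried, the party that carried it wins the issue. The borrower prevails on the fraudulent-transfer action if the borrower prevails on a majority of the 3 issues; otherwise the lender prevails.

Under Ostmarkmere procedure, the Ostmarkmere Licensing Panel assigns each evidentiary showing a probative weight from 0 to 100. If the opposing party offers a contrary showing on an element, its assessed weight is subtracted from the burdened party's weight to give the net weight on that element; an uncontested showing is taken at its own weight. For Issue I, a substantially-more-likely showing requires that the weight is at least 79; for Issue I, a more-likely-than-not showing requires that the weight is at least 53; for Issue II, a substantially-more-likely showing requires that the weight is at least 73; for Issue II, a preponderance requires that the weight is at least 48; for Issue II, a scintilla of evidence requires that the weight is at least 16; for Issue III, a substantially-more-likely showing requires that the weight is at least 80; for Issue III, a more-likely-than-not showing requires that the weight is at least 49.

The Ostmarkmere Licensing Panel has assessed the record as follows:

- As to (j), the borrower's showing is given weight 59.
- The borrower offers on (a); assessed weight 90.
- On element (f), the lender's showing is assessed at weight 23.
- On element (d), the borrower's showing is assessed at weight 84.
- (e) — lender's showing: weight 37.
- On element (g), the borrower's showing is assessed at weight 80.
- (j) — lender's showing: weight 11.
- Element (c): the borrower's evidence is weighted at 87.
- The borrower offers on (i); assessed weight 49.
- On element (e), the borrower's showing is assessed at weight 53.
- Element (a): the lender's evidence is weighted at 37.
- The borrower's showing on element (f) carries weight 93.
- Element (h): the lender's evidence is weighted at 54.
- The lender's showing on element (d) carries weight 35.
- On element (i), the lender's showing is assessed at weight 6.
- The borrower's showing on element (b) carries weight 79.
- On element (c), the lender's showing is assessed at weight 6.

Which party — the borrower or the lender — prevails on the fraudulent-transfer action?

— Issue I —
At Stage I.1 the borrower must meet a more-likely-than-not showing (weight is at least 53): on (a) the weight is 90 less the opposing 37 gives net 53, which does reach 53, so (a) meets the standard.
  All elements met. The borrower retains the burden for Stage I.2.
At Stage I.2 the borrower must meet a substantially-more-likely showing (weight is at least 79): on (b) the weight is 79, which does reach 79, so (b) meets the standard; on (c) the weight is 87 less the opposing 6 gives net 81, ≥ 79, so (c) meets the standard.
  Stage I.2 carried; the final stage is satisfied.
All stages carried — the borrower prevails on this issue.
— Issue II —
At Stage II.1 the borrower must meet a preponderance (weight is at least 48): on (d) the weight is 84 less the opposing 35 gives net 49, ≥ 48, so (d) meets the standard.
  All elements met. The borrower retains the burden for Stage II.2.
At Stage II.2 the borrower must meet a scintilla of evidence (weight is at least 16): on (e) the weight is 53 less the opposing 37 gives net 16, which does reach 16, so (e) meets the standard.
  Stage II.2 carried; the burden remains with the borrower.
At Stage II.3 the borrower must meet a substantially-more-likely showing (weight is at least 73): on (f) the weight is 93 less the opposing 23 gives net 70, < 73, so (f) does not meet the standard.
  The borrower does not carry Stage II.3.
So the lender prevails on this issue.
— Issue III —
Stage III.1 — burden on borrower; standard: a substantially-more-likely showing (weight is at least 80).
    (g): 80 ≥ 80 [met]
  Stage III.1 is satisfied; the onus moves to the lender.
Stage III.2 — burden on lender; standard: a more-likely-than-not showing (weight is at least 49).
    (h): 54 ≥ 49 [met]
  All elements met. The burden passes to the borrower.
Stage III.3 — burden on borrower; standard: a more-likely-than-not showing (weight is at least 49).
    (i): 49 − 6 = 43 < 49 [not met]
    (j): 59 − 11 = 48 < 49 [not met]
  Stage III.3 not carried; the borrower fails its burden.
The lender prevails on this issue.
Per-issue: Issue I → borrower; Issue II → lender; Issue III → lender. The borrower must prevail on a majority of issues; overall, the lender prevails.

lender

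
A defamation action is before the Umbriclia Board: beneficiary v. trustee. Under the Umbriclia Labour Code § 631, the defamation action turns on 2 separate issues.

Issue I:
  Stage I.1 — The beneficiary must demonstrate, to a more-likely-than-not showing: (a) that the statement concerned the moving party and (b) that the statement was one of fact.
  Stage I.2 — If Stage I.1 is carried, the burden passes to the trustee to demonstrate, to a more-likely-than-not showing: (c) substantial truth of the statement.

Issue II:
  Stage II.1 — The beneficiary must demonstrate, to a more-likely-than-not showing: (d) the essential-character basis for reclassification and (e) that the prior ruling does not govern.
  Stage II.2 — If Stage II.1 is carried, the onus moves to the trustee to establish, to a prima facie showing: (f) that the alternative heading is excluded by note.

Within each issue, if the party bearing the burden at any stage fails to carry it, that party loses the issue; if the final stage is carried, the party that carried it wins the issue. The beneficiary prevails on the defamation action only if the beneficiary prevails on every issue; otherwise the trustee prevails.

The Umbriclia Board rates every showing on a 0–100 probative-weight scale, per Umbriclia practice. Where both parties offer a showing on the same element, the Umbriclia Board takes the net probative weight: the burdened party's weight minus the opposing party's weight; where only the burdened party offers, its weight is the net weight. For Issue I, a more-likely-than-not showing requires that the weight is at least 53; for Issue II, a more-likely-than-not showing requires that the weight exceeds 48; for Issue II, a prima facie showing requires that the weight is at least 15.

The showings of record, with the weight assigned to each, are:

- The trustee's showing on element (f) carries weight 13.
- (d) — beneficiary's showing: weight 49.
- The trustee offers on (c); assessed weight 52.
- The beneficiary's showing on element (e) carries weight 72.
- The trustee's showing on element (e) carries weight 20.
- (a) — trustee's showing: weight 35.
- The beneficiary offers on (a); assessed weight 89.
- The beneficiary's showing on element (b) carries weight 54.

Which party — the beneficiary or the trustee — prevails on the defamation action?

— Issue I —
Stage I.1 — burden on beneficiary; standard: a more-likely-than-not showing (weight is at least 53).
    (a): 89 − 35 = 54 ≥ 53 [met]
    (b): 54 ≥ 53 [met]
  All elements met. The burden passes to the trustee.
Stage I.2 — burden on trustee; standard: a more-likely-than-not showing (weight is at least 53).
    (c): 52 < 53 [not met]
  The trustee does not carry Stage I.2.
So the beneficiary prevails on this issue.
— Issue II —
Stage II.1 (beneficiary, a more-likely-than-not showing, weight exceeds 48): (d) 49 > 48 — meets; (e) net 72−20=52 > 48 — meets.
  Stage II.1 is satisfied; the onus moves to the trustee.
Stage II.2 (trustee, a prima facie showing, weight is at least 15): (f) 13 < 15 — fails.
  Stage II.2 not carried; the trustee fails its burden.
So the beneficiary prevails on this issue.
Per-issue: Issue I → beneficiary; Issue II → beneficiary. The beneficiary must prevail on every issue; overall, the beneficiary prevails.

beneficiary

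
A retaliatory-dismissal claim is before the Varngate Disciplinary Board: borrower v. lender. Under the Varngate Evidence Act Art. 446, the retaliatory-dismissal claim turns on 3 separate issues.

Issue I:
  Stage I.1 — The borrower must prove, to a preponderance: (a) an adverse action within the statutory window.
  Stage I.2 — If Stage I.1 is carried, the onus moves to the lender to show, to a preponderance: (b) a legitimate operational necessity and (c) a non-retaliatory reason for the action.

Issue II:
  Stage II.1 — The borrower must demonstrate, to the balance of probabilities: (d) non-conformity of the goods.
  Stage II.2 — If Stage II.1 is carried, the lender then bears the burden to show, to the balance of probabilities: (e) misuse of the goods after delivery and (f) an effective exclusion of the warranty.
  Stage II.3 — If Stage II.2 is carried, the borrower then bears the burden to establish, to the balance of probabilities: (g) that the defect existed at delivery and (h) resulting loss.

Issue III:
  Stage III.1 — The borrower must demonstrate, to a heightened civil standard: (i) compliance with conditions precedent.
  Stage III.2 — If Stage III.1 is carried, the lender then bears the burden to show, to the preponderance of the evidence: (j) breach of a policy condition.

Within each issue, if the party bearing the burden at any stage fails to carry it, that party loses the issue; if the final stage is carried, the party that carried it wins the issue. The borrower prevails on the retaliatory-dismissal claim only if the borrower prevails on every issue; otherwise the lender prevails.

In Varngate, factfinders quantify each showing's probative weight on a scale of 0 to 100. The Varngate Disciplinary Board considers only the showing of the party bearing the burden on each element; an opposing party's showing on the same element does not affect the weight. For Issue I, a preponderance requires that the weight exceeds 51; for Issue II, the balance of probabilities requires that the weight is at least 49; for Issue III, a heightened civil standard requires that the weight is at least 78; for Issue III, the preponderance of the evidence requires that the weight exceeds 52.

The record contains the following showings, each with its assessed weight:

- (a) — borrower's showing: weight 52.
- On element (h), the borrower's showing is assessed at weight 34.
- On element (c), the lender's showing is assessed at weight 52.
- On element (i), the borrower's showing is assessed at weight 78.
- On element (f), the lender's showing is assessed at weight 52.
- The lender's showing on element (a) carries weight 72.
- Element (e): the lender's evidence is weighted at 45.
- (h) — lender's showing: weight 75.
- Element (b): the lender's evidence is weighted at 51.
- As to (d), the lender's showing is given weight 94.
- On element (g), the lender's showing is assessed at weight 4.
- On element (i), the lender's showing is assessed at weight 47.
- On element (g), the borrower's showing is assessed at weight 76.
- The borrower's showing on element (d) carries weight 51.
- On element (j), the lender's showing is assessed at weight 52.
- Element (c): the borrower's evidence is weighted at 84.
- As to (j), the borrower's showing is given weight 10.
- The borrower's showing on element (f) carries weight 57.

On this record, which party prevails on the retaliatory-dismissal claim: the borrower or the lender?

— Issue I —
Stage I.1 — burden on borrower; standard: a preponderance (weight exceeds 51).
    (a): 52 (lender's 72 disregarded) > 51 [met]
  All elements met. The burden passes to the lender.
Stage I.2 — burden on lender; standard: a preponderance (weight exceeds 51).
    (b): 51 ≤ 51 [not met]
    (c): 52 (borrower's 84 disregarded) > 51 [met]
  The lender does not carry Stage I.2.
The borrower prevails on this issue.
— Issue II —
Stage II.1 (borrower, the balance of probabilities, weight is at least 49): (d) 51 (lender's 94 disregarded) ≥ 49 — meets.
  All elements met. The burden passes to the lender.
Stage II.2 (lender, the balance of probabilities, weight is at least 49): (e) 45 < 49 — fails; (f) 52 (borrower's 57 disregarded) ≥ 49 — meets.
  Not every element is met, so the lender fails to carry Stage II.2.
The borrower prevails on this issue.
— Issue III —
At Stage III.1 the borrower must meet a heightened civil standard (weight is at least 78): on (i) the weight is 78 (the lender's 47 is given no effect), ≥ 78, so (i) meets the standard.
  Stage III.1 is satisfied; the onus moves to the lender.
At Stage III.2 the lender must meet the preponderance of the evidence (weight exceeds 52): on (j) the weight is 52 (the borrower's 10 is given no effect), ≤ 52, so (j) does not meet the standard.
  Not every element is met, so the lender fails to carry Stage III.2.
So the borrower prevails on this issue.
Per-issue: Issue I → borrower; Issue II → borrower; Issue III → borrower. The borrower must prevail on every issue; overall, the borrower prevails.

borrower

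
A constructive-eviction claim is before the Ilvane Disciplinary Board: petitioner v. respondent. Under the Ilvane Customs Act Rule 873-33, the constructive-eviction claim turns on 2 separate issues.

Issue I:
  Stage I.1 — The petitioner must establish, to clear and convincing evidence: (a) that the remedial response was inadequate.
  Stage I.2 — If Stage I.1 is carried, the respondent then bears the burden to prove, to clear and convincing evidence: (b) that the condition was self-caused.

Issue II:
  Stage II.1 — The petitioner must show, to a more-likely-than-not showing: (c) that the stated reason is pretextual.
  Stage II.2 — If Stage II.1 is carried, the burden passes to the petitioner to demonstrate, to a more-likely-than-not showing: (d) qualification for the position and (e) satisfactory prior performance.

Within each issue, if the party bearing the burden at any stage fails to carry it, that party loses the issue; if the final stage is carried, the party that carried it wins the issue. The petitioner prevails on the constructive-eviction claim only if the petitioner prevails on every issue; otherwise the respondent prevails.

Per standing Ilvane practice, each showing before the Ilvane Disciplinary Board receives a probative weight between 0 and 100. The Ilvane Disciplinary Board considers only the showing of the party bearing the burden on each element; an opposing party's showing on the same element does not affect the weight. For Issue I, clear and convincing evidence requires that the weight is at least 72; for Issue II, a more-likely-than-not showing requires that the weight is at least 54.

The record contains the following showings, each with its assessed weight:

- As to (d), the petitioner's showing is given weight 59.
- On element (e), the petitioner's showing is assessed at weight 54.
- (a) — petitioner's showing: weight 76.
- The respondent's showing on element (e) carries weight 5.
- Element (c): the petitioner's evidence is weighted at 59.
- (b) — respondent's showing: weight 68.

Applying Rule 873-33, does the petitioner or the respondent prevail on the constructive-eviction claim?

— Issue I —
Stage I.1 — burden on petitioner; standard: clear and convincing evidence (weight is at least 72).
    (a): 76 ≥ 72 [met]
  The petitioner carries Stage I.1; the respondent now bears the burden.
Stage I.2 — burden on respondent; standard: clear and convincing evidence (weight is at least 72).
    (b): 68 < 72 [not met]
  Stage I.2 not carried; the respondent fails its burden.
The petitioner prevails on this issue.
— Issue II —
At Stage II.1 the petitioner must meet a more-likely-than-not showing (weight is at least 54): on (c) the weight is 59, which does reach 54, so (c) meets the standard.
  Stage II.1 carried; the burden remains with the petitioner.
At Stage II.2 the petitioner must meet a more-likely-than-not showing (weight is at least 54): on (d) the weight is 59, which does reach 54, so (d) meets the standard; on (e) the weight is 54 (the respondent's 5 is given no effect), which does reach 54, so (e) meets the standard.
  The petitioner carries the last stage.
With every stage satisfied, the petitioner prevails on this issue.
Per-issue: Issue I → petitioner; Issue II → petitioner. The petitioner must prevail on every issue; overall, the petitioner prevails.

petitioner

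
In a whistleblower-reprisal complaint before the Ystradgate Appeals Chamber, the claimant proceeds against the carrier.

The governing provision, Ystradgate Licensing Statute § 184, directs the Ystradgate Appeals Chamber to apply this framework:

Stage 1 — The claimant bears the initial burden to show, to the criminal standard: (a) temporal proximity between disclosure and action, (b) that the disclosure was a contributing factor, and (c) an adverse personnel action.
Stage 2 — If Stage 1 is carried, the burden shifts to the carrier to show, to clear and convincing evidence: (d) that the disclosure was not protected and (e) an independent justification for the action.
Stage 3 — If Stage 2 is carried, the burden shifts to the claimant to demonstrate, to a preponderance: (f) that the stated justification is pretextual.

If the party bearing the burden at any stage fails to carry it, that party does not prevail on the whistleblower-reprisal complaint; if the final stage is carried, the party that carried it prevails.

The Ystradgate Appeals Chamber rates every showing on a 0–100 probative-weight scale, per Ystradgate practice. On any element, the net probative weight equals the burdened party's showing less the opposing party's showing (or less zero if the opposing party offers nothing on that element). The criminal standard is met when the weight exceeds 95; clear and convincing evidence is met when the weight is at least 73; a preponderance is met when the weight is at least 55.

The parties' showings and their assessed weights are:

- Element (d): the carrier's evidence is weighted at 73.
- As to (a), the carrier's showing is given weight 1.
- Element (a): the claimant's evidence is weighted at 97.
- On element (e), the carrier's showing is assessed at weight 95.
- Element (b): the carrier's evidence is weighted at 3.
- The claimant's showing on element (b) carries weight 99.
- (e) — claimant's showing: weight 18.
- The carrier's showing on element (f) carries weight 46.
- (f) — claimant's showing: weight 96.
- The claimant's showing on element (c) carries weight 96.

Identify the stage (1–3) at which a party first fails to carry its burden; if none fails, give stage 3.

stage 3

At Stage 1 the claimant must meet the criminal standard (weight exceeds 95): on (a) the weight is 97 less the opposing 1 gives net 96, > 95, so (a) meets the standard; on (b) the weight is 99 less the opposing 3 gives net 96, > 95, so (b) meets the standard; on (c) the weight is 96, > 95, so (c) meets the standard.
  Stage 1 carried; the burden shifts to the carrier.
At Stage 2 the carrier must meet clear and convincing evidence (weight is at least 73): on (d) the weight is 73, ≥ 73, so (d) meets the standard; on (e) the weight is 95 less the opposing 18 gives net 77, ≥ 73, so (e) meets the standard.
  Stage 2 carried; the burden shifts to the claimant.
At Stage 3 the claimant must meet a preponderance (weight is at least 55): on (f) the weight is 96 less the opposing 46 gives net 50, which does not reach 55, so (f) does not meet the standard.
  Not every element is met, so the claimant fails to carry Stage 3.
So the carrier prevails.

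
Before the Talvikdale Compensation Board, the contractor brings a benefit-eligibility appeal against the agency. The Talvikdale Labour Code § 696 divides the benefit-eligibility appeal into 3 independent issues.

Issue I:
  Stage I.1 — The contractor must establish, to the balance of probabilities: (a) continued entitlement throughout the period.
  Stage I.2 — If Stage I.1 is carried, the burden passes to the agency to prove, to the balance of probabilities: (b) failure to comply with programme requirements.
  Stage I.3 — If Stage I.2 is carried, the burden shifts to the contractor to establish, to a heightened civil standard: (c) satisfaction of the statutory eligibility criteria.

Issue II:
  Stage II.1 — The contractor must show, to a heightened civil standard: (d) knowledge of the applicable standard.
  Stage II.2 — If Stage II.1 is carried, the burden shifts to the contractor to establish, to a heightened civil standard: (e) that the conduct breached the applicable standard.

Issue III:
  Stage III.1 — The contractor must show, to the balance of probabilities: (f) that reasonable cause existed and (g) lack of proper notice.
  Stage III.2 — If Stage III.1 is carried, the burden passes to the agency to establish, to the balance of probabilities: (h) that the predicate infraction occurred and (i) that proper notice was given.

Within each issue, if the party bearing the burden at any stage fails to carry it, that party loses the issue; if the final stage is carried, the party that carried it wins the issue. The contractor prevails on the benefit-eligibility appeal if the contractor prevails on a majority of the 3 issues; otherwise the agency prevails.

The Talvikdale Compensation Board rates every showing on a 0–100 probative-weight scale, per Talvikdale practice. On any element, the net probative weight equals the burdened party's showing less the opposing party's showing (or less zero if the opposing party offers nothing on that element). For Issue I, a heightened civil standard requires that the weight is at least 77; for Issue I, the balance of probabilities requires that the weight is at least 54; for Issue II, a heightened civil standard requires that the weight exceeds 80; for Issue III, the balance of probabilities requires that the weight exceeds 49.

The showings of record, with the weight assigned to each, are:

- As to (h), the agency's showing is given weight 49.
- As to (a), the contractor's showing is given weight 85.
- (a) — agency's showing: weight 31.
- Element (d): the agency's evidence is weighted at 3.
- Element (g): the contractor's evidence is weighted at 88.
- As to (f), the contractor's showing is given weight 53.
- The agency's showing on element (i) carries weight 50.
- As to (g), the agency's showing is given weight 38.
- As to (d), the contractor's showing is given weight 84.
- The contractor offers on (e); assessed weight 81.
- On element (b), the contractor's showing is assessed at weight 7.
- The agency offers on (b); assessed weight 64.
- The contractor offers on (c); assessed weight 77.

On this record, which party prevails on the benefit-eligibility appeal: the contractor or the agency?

contractor

— Issue I —
Stage I.1 (contractor, the balance of probabilities, weight is at least 54): (a) net 85−31=54 ≥ 54 — meets.
  Stage I.1 is satisfied; the onus moves to the agency.
Stage I.2 (agency, the balance of probabilities, weight is at least 54): (b) net 64−7=57 ≥ 54 — meets.
  Stage I.2 is satisfied; the onus moves to the contractor.
Stage I.3 (contractor, a heightened civil standard, weight is at least 77): (c) 77 ≥ 77 — meets.
  Stage I.3 carried; the final stage is satisfied.
Every stage carried; the contractor prevails on this issue.
— Issue II —
At Stage II.1 the contractor must meet a heightened civil standard (weight exceeds 80): on (d) the weight is 84 less the opposing 3 gives net 81, > 80, so (d) meets the standard.
  All elements met. The contractor retains the burden for Stage II.2.
At Stage II.2 the contractor must meet a heightened civil standard (weight exceeds 80): on (e) the weight is 81, > 80, so (e) meets the standard.
  All elements met at the final stage.
With every stage satisfied, the contractor prevails on this issue.
— Issue III —
At Stage III.1 the contractor must meet the balance of probabilities (weight exceeds 49): on (f) the weight is 53, which does exceed 49, so (f) meets the standard; on (g) the weight is 88 less the opposing 38 gives net 50, > 49, so (g) meets the standard.
  Stage III.1 carried; the burden shifts to the agency.
At Stage III.2 the agency must meet the balance of probabilities (weight exceeds 49): on (h) the weight is 49, which does not exceed 49, so (h) does not meet the standard; on (i) the weight is 50, which does exceed 49, so (i) meets the standard.
  Stage III.2 not carried; the agency fails its burden.
The contractor prevails on this issue.
Per-issue: Issue I → contractor; Issue II → contractor; Issue III → contractor. The contractor must prevail on a majority of issues; overall, the contractor prevails.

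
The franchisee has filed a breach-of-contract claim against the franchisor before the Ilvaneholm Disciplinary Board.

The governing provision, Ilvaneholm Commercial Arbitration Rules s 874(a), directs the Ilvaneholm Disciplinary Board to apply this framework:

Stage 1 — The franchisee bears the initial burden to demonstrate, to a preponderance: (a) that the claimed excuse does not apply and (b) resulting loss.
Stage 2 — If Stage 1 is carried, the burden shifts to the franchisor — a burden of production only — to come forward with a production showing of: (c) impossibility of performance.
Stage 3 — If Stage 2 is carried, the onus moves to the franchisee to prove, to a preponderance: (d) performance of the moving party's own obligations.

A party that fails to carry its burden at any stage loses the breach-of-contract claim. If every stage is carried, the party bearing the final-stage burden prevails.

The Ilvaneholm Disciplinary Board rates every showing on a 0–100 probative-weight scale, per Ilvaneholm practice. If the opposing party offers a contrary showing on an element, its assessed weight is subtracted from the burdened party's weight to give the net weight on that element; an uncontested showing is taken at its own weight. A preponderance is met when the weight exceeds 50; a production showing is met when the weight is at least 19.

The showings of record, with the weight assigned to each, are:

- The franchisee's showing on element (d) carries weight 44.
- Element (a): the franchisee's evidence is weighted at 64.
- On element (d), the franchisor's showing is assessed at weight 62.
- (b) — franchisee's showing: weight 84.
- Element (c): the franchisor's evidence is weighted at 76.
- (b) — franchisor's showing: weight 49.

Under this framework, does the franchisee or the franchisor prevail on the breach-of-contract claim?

franchisor

Stage 1 — burden on franchisee; standard: a preponderance (weight exceeds 50).
    (a): 64 > 50 [met]
    (b): 84 − 49 = 35 ≤ 50 [not met]
  The franchisee does not carry Stage 1.
The franchisor prevails.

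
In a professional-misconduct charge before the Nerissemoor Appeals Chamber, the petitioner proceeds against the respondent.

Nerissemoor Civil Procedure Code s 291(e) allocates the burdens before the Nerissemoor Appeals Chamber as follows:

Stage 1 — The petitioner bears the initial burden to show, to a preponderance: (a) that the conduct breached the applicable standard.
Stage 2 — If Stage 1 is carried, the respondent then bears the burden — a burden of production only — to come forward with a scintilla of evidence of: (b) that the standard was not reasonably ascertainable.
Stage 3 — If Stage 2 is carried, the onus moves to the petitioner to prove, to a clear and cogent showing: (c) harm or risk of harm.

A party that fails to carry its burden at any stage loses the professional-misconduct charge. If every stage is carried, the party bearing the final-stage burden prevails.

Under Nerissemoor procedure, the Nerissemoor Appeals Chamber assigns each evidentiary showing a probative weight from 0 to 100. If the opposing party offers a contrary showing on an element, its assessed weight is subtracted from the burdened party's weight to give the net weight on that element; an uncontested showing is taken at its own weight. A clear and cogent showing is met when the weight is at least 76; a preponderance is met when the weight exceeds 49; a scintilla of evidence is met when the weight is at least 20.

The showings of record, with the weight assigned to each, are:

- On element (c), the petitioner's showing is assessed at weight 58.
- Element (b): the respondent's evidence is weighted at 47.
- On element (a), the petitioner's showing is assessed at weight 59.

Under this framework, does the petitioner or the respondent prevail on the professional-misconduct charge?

respondent

Stage 1 — burden on petitioner; standard: a preponderance (weight exceeds 49).
    (a): 59 > 49 [met]
  All elements met. The burden passes to the respondent.
Stage 2 — burden on respondent; standard: a scintilla of evidence (weight is at least 20).
    (b): 47 ≥ 20 [met]
  All elements met. The burden passes to the petitioner.
Stage 3 — burden on petitioner; standard: a clear and cogent showing (weight is at least 76).
    (c): 58 < 76 [not met]
  Stage 3 not carried; the petitioner fails its burden.
The analysis ends at Stage 3; the respondent prevails.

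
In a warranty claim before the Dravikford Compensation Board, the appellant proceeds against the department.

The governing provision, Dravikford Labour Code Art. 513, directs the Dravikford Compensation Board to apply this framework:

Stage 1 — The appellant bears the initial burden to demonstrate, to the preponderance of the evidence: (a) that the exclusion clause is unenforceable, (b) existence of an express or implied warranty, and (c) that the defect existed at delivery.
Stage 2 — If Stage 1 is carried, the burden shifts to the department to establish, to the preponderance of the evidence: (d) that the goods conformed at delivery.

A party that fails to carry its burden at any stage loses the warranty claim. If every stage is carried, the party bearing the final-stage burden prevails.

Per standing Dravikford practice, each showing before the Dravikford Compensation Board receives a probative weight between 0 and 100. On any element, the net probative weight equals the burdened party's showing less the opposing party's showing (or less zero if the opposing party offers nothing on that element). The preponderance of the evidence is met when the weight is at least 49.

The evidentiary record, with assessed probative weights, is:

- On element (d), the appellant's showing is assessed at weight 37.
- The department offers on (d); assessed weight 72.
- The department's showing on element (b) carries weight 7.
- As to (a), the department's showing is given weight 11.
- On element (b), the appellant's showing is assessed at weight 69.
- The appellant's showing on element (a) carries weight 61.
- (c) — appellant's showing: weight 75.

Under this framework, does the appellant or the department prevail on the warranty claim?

Stage 1 — burden on appellant; standard: the preponderance of the evidence (weight is at least 49).
    (a): 61 − 11 = 50 ≥ 49 [met]
    (b): 69 − 7 = 62 ≥ 49 [met]
    (c): 75 ≥ 49 [met]
  All elements met. The burden passes to the department.
Stage 2 — burden on department; standard: the preponderance of the evidence (weight is at least 49).
    (d): 72 − 37 = 35 < 49 [not met]
  The department does not carry Stage 2.
So the appellant prevails.

appellant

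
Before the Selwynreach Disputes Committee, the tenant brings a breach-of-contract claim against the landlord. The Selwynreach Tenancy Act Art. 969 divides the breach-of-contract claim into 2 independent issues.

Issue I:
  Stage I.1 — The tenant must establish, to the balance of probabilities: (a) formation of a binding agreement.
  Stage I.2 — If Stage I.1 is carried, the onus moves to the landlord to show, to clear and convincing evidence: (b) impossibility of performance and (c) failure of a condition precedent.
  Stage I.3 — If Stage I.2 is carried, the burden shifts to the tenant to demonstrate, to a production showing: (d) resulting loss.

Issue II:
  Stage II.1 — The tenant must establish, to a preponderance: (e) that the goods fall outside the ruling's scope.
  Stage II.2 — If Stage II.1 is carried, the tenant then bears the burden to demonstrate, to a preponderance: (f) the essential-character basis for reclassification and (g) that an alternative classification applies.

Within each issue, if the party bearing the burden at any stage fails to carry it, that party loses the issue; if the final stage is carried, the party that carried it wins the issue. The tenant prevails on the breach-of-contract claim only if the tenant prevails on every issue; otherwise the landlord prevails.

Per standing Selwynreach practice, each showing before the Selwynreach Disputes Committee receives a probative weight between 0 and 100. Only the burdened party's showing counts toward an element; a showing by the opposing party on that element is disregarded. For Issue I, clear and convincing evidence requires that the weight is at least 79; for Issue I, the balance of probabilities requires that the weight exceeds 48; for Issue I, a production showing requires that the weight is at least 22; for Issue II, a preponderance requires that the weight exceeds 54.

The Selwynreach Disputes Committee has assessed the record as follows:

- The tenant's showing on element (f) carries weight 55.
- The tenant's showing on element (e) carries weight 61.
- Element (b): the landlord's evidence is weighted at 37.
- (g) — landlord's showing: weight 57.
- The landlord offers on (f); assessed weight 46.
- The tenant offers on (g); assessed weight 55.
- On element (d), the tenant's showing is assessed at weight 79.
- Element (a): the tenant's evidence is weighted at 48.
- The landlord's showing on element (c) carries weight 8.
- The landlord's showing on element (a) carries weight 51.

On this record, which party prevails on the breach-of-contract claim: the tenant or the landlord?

— Issue I —
Stage I.1 — burden on tenant; standard: the balance of probabilities (weight exceeds 48).
    (a): 48 (landlord's 51 disregarded) ≤ 48 [not met]
  Stage I.1 not carried; the tenant fails its burden.
The analysis ends at Stage I.1; the landlord prevails on this issue.
— Issue II —
Stage II.1 (tenant, a preponderance, weight exceeds 54): (e) 61 > 54 — meets.
  All elements met. The tenant retains the burden for Stage II.2.
Stage II.2 (tenant, a preponderance, weight exceeds 54): (f) 55 (landlord's 46 disregarded) > 54 — meets; (g) 55 (landlord's 57 disregarded) > 54 — meets.
  Stage II.2 carried; the final stage is satisfied.
With every stage satisfied, the tenant prevails on this issue.
Per-issue: Issue I → landlord; Issue II → tenant. The tenant must prevail on every issue; overall, the landlord prevails.

landlord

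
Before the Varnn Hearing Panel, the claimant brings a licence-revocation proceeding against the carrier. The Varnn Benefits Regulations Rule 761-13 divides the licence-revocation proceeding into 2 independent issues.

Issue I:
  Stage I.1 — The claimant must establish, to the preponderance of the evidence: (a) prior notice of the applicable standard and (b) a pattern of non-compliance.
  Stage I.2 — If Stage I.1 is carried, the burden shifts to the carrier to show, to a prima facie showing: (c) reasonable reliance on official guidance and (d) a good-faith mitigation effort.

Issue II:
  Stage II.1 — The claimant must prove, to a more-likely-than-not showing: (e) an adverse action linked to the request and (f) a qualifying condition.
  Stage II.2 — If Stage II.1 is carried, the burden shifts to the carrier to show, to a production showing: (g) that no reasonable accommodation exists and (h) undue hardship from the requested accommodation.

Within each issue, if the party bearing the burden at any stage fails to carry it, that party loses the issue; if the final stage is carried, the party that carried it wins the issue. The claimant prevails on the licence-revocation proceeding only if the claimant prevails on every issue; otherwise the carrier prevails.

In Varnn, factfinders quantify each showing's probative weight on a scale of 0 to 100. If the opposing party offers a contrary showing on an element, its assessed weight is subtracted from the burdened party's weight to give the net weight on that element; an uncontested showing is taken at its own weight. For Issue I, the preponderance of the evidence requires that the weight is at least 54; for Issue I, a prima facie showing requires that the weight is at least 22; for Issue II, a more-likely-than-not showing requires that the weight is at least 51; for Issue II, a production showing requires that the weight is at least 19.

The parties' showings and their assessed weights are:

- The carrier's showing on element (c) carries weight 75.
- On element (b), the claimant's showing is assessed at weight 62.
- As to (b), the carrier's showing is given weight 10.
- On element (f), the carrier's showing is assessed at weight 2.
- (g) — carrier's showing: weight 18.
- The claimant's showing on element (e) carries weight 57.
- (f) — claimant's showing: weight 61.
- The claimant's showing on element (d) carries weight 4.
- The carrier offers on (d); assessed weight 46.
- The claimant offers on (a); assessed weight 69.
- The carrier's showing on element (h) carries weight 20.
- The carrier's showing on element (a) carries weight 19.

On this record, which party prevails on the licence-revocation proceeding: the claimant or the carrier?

carrier

— Issue I —
Stage I.1 — burden on claimant; standard: the preponderance of the evidence (weight is at least 54).
    (a): 69 − 19 = 50 < 54 [not met]
    (b): 62 − 10 = 52 < 54 [not met]
  Stage I.1 not carried; the claimant fails its burden.
The carrier prevails on this issue.
— Issue II —
Stage II.1 — burden on claimant; standard: a more-likely-than-not showing (weight is at least 51).
    (e): 57 ≥ 51 [met]
    (f): 61 − 2 = 59 ≥ 51 [met]
  Stage II.1 is satisfied; the onus moves to the carrier.
Stage II.2 — burden on carrier; standard: a production showing (weight is at least 19).
    (g): 18 < 19 [not met]
    (h): 20 ≥ 19 [met]
  The carrier does not carry Stage II.2.
So the claimant prevails on this issue.
Per-issue: Issue I → carrier; Issue II → claimant. The claimant must prevail on every issue; overall, the carrier prevails.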